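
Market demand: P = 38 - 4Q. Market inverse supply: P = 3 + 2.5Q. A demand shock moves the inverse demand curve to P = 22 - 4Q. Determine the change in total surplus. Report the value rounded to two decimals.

-66.46

Initial equilibrium: Q_0 = 5.3846, P_0 = 16.4615; CS_0 = (1/2)(5.3846)(21.5385) = 57.9882, PS_0 = (1/2)(5.3846)(13.4615) = 36.2426.
New equilibrium: 22 - 4Q = 3 + 2.5Q gives Q_1 = 2.9231, P_1 = 10.3077; CS_1 = 17.0888, PS_1 = 10.6805.
Change in total surplus = (17.0888 + 10.6805) - (57.9882 + 36.2426) = -66.4615.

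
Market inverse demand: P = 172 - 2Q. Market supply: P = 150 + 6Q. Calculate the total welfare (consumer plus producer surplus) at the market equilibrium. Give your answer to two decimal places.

Set 172 - 2Q = 150 + 6Q, which gives 22 = 8Q, so Q* = 2.75 and P* = 172 - 2(2.75) = 166.5.
Total surplus is the full triangle between the curves from 0 to Q*: (1/2)(2.75)(172 - 150) = 30.25.

30.25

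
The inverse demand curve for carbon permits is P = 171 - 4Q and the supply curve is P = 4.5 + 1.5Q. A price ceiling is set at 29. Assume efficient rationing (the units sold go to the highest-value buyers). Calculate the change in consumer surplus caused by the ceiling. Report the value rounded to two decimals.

-47.10

Without the control, 171 - 4Q = 4.5 + 1.5Q so Q* = 30.2727 and P* = 49.9091.
At P = 29, sellers supply (29 - 4.5)/1.5 = 16.3333 while buyers want more, so the quantity traded is 16.3333 at price 29.
CS goes from (1/2)(30.2727)(121.0909) = 1832.876 to 1785.7778 (computed as (171 - 29)(16.3333) - (1/2)(4)(16.3333)^2), a change of -47.0983.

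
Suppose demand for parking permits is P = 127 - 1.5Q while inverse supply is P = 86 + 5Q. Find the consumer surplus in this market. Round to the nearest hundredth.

29.84

Setting demand equal to supply, 41 = 6.5Q, so Q* = 6.3077 and P* = 117.5385.
Consumer surplus is the triangle under demand above P*: (1/2)(6.3077)(127 - 117.5385) = (1/2)(6.3077)(9.4615) = 29.8402.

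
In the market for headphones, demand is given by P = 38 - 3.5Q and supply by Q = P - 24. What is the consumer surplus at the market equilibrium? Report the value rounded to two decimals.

16.94

Rewriting supply in inverse form: P = 24 + Q.
Set 38 - 3.5Q = 24 + Q, which gives 14 = 4.5Q, so Q* = 3.1111 and P* = 38 - 3.5(3.1111) = 27.1111.
Consumer surplus is the triangle under demand above P*: (1/2)(3.1111)(38 - 27.1111) = (1/2)(3.1111)(10.8889) = 16.9383.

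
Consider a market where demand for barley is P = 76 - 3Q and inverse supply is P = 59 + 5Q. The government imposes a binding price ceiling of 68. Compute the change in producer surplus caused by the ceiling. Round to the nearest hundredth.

Free-market equilibrium: 76 - 3Q = 59 + 5Q gives Q* = 2.125, P* = 69.625.
At P = 68, sellers supply (68 - 59)/5 = 1.8 while buyers want more, so the quantity traded is 1.8 at price 68.
PS goes from (1/2)(2.125)(10.625) = 11.2891 to 8.1 (computed as (68 - 59)(1.8) - (1/2)(5)(1.8)^2), a change of -3.1891.

-3.19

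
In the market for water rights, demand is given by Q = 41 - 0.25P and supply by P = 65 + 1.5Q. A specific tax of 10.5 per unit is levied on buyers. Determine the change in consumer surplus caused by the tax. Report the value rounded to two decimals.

-130.17

Rewriting demand in inverse form: P = 164 - 4Q.
Pre-tax equilibrium: 164 - 4Q = 65 + 1.5Q gives Q* = 18, P* = 92.
With the tax, buyers' net willingness to pay falls by 10.5: (164 - 10.5) - 4Q = 65 + 1.5Q, so Q_t = 16.0909. Buyers pay P_b = 99.6364; sellers receive P_s = P_b - 10.5 = 89.1364.
CS falls from (1/2)(18)(72) = 648 to (1/2)(16.0909)(64.3636) = 517.8347, a change of -130.1653.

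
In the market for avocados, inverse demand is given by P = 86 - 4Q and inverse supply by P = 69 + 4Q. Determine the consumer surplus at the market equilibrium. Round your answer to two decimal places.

9.03

Setting demand equal to supply, 17 = 8Q, so Q* = 2.125 and P* = 77.5.
CS is the area between the demand curve and P* from 0 to Q*: (1/2)(2.125)(8.5) = 9.0312.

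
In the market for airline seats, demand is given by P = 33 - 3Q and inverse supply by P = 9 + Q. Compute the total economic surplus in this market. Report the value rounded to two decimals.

Equilibrium: 33 - 3Q = 9 + Q, so Q* = 6 and P* = 15.
Total surplus is the full triangle between the curves from 0 to Q*: (1/2)(6)(33 - 9) = 72.

72.00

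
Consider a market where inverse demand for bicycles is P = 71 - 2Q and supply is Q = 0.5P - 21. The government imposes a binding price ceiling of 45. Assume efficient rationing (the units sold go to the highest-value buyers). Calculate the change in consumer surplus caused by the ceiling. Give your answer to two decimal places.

-15.81

Rewriting supply in inverse form: P = 42 + 2Q.
Free-market equilibrium: 71 - 2Q = 42 + 2Q gives Q* = 7.25, P* = 56.5.
At the ceiling price 45, quantity supplied is (45 - 42)/2 = 1.5; supply is the short side, so Q = 1.5 trades at P = 45.
CS goes from (1/2)(7.25)(14.5) = 52.5625 to 36.75 (computed as (71 - 45)(1.5) - (1/2)(2)(1.5)^2), a change of -15.8125.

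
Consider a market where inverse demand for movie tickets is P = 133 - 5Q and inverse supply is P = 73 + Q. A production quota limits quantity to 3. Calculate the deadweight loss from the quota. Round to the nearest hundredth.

147.00

Without the quota, 133 - 5Q = 73 + Q gives Q* = 10.
At Q = 3 the demand price is 133 - 5(3) = 118 and the supply price is 73 + (3) = 76.
DWL = (1/2)(gap between curves at 3) x (Q* - 3) = (1/2)(42)(7) = 147.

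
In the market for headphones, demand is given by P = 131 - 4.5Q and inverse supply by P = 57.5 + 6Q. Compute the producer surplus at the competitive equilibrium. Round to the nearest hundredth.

Equilibrium: 131 - 4.5Q = 57.5 + 6Q, so Q* = 7 and P* = 99.5.
PS is the area between P* and the supply curve from 0 to Q*: (1/2)(7)(42) = 147.

147.00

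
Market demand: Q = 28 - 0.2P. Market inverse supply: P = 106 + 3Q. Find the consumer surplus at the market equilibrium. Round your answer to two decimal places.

Rewriting demand in inverse form: P = 140 - 5Q.
Setting demand equal to supply, 34 = 8Q, so Q* = 4.25 and P* = 118.75.
Consumer surplus is the triangle under demand above P*: (1/2)(4.25)(140 - 118.75) = (1/2)(4.25)(21.25) = 45.1562.

45.16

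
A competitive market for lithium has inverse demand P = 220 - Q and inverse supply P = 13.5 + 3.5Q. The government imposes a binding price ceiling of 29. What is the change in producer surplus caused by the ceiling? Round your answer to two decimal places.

Free-market equilibrium: 220 - Q = 13.5 + 3.5Q gives Q* = 45.8889, P* = 174.1111.
At the ceiling price 29, quantity supplied is (29 - 13.5)/3.5 = 4.4286; supply is the short side, so Q = 4.4286 trades at P = 29.
PS goes from (1/2)(45.8889)(160.6111) = 3685.1327 to 34.3214 (computed as (29 - 13.5)(4.4286) - (1/2)(3.5)(4.4286)^2), a change of -3650.8113.

-3650.81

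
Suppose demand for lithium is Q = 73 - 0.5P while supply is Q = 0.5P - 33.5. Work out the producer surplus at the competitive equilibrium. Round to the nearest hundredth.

Rewriting demand in inverse form: P = 146 - 2Q.
Rewriting supply in inverse form: P = 67 + 2Q.
Equilibrium: 146 - 2Q = 67 + 2Q, so Q* = 19.75 and P* = 106.5.
The supply curve's price intercept is 67, so PS = (1/2)(Q*)(P* - 67) = (1/2)(19.75)(39.5) = 390.0625.

390.06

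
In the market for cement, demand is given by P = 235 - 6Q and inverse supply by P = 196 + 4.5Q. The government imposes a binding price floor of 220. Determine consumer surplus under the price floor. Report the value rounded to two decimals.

Free-market equilibrium: 235 - 6Q = 196 + 4.5Q gives Q* = 3.7143, P* = 212.7143.
At the floor price 220, quantity demanded is (235 - 220)/6 = 2.5; demand is the short side, so Q = 2.5 trades at P = 220.
CS is the triangle under demand above 220: (1/2)(2.5)(235 - 220) = 18.75.

18.75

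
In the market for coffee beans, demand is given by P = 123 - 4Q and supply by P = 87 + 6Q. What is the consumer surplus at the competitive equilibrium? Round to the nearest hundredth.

25.92

Set 123 - 4Q = 87 + 6Q, which gives 36 = 10Q, so Q* = 3.6 and P* = 123 - 4(3.6) = 108.6.
The demand choke price is 123, so CS = (1/2)(Q*)(123 - P*) = (1/2)(3.6)(14.4) = 25.92.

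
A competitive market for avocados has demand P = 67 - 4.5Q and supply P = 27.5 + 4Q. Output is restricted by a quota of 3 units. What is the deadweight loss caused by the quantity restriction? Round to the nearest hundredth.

11.53

Unrestricted equilibrium: Q* = (67 - 27.5)/(4.5 + 4) = 4.6471.
At Q = 3 the demand price is 67 - 4.5(3) = 53.5 and the supply price is 27.5 + 4(3) = 39.5.
DWL = (1/2)(gap between curves at 3) x (Q* - 3) = (1/2)(14)(1.6471) = 11.5294.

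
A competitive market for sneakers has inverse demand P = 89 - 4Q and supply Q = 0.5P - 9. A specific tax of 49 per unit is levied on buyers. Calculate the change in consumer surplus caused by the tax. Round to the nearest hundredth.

Rewriting supply in inverse form: P = 18 + 2Q.
Pre-tax equilibrium: 89 - 4Q = 18 + 2Q gives Q* = 11.8333, P* = 41.6667.
With the tax, buyers' net willingness to pay falls by 49: (89 - 49) - 4Q = 18 + 2Q, so Q_t = 3.6667. Buyers pay P_b = 74.3333; sellers receive P_s = P_b - 49 = 25.3333.
Consumers lose the trapezoid between P* and P_b out to Q_t plus the triangle from Q_t to Q*: change in CS = 26.8889 - 280.0556 = -253.1667.

-253.17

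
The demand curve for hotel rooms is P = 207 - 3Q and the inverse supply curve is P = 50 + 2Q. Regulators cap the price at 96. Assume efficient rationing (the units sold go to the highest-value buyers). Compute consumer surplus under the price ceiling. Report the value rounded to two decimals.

1759.50

Without the control, 207 - 3Q = 50 + 2Q so Q* = 31.4 and P* = 112.8.
At the ceiling price 96, quantity supplied is (96 - 50)/2 = 23; supply is the short side, so Q = 23 trades at P = 96.
The demand price at Q = 23 is 138. CS is the trapezoid between demand and 96 over [0, 23]: (1/2)[(207 - 96) + (138 - 96)](23) = 1759.5.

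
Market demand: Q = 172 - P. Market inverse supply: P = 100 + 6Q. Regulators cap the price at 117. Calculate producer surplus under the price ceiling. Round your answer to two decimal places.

Rewriting demand in inverse form: P = 172 - Q.
Without the control, 172 - Q = 100 + 6Q so Q* = 10.2857 and P* = 161.7143.
At P = 117, sellers supply (117 - 100)/6 = 2.8333 while buyers want more, so the quantity traded is 2.8333 at price 117.
PS is the triangle above supply below 117: (1/2)(2.8333)(117 - 100) = 24.0833.

24.08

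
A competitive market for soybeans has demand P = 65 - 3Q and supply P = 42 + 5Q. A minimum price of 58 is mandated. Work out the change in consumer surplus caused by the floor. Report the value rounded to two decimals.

Without the control, 65 - 3Q = 42 + 5Q so Q* = 2.875 and P* = 56.375.
At the floor price 58, quantity demanded is (65 - 58)/3 = 2.3333; demand is the short side, so Q = 2.3333 trades at P = 58.
CS goes from (1/2)(2.875)(8.625) = 12.3984 to 8.1667 (computed as (65 - 58)(2.3333) - (1/2)(3)(2.3333)^2), a change of -4.2318.

-4.23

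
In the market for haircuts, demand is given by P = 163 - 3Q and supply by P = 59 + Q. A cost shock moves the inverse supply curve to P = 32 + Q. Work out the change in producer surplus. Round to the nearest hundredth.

198.28

Initial equilibrium: Q_0 = 26, P_0 = 85; CS_0 = (1/2)(26)(78) = 1014, PS_0 = (1/2)(26)(26) = 338.
New equilibrium: 163 - 3Q = 32 + Q gives Q_1 = 32.75, P_1 = 64.75; CS_1 = 1608.8438, PS_1 = 536.2812.
Change in producer surplus = 536.2812 - 338 = 198.2812.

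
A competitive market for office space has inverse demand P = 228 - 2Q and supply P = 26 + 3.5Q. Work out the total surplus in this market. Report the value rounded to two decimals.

3709.45

Setting demand equal to supply, 202 = 5.5Q, so Q* = 36.7273 and P* = 154.5455.
CS = (1/2)(36.7273)(73.4545) = 1348.8926 and PS = (1/2)(36.7273)(128.5455) = 2360.562, so total surplus = 3709.4545.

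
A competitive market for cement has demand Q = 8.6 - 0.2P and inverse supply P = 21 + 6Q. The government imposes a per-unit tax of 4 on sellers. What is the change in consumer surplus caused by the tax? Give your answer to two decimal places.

Rewriting demand in inverse form: P = 43 - 5Q.
Pre-tax equilibrium: 43 - 5Q = 21 + 6Q gives Q* = 2, P* = 33.
A tax on sellers shifts supply up by 4: 43 - 5Q = 21 + 6Q + 4, so Q_t = 1.6364. Buyers pay P_b = 34.8182; sellers receive P_s = P_b - 4 = 30.8182.
Consumers lose the trapezoid between P* and P_b out to Q_t plus the triangle from Q_t to Q*: change in CS = 6.6942 - 10 = -3.3058.

-3.31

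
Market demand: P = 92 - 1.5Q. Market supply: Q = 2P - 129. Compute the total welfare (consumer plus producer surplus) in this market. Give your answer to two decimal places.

Rewriting supply in inverse form: P = 64.5 + 0.5Q.
Set 92 - 1.5Q = 64.5 + 0.5Q, which gives 27.5 = 2Q, so Q* = 13.75 and P* = 92 - 1.5(13.75) = 71.375.
CS = (1/2)(13.75)(20.625) = 141.7969 and PS = (1/2)(13.75)(6.875) = 47.2656, so total surplus = 189.0625.

189.06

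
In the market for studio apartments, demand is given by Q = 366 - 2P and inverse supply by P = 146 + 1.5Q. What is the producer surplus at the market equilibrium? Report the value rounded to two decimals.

256.69

Rewriting demand in inverse form: P = 183 - 0.5Q.
Set 183 - 0.5Q = 146 + 1.5Q, which gives 37 = 2Q, so Q* = 18.5 and P* = 183 - 0.5(18.5) = 173.75.
The supply curve's price intercept is 146, so PS = (1/2)(Q*)(P* - 146) = (1/2)(18.5)(27.75) = 256.6875.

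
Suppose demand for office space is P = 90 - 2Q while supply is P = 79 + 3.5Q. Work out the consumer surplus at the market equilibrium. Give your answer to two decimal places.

4.00

Equilibrium: 90 - 2Q = 79 + 3.5Q, so Q* = 2 and P* = 86.
The demand choke price is 90, so CS = (1/2)(Q*)(90 - P*) = (1/2)(2)(4) = 4.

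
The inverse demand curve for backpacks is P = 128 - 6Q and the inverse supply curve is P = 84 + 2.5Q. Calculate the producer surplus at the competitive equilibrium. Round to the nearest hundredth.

Set 128 - 6Q = 84 + 2.5Q, which gives 44 = 8.5Q, so Q* = 5.1765 and P* = 128 - 6(5.1765) = 96.9412.
The supply curve's price intercept is 84, so PS = (1/2)(Q*)(P* - 84) = (1/2)(5.1765)(12.9412) = 33.4948.

33.49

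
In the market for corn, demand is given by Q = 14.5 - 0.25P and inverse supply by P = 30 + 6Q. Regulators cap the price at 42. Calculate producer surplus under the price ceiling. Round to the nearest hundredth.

12.00

Rewriting demand in inverse form: P = 58 - 4Q.
Without the control, 58 - 4Q = 30 + 6Q so Q* = 2.8 and P* = 46.8.
At P = 42, sellers supply (42 - 30)/6 = 2 while buyers want more, so the quantity traded is 2 at price 42.
PS is the triangle above supply below 42: (1/2)(2)(42 - 30) = 12.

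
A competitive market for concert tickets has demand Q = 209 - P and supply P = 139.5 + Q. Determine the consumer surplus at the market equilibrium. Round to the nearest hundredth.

Rewriting demand in inverse form: P = 209 - Q.
Set 209 - Q = 139.5 + Q, which gives 69.5 = 2Q, so Q* = 34.75 and P* = 209 - (34.75) = 174.25.
Consumer surplus is the triangle under demand above P*: (1/2)(34.75)(209 - 174.25) = (1/2)(34.75)(34.75) = 603.7812.

603.78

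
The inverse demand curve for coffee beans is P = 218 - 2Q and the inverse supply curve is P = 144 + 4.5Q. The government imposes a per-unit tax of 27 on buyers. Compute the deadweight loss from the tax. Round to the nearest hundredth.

Pre-tax equilibrium: 218 - 2Q = 144 + 4.5Q gives Q* = 11.3846, P* = 195.2308.
A tax on buyers shifts demand down by 27: (218 - 27) - 2Q = 144 + 4.5Q, so Q_t = 7.2308. Buyers pay P_b = 203.5385; sellers receive P_s = P_b - 27 = 176.5385.
The welfare triangle lost has base Q* - Q_t = 4.1538 and height t = 27, so DWL = (1/2)(4.1538)(27) = 56.0769.

56.08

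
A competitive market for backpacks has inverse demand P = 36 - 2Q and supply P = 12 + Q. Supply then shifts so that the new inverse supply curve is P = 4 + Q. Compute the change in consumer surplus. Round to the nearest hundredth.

49.78

Initial equilibrium: Q_0 = 8, P_0 = 20; CS_0 = (1/2)(8)(16) = 64, PS_0 = (1/2)(8)(8) = 32.
New equilibrium: 36 - 2Q = 4 + Q gives Q_1 = 10.6667, P_1 = 14.6667; CS_1 = 113.7778, PS_1 = 56.8889.
Change in consumer surplus = 113.7778 - 64 = 49.7778.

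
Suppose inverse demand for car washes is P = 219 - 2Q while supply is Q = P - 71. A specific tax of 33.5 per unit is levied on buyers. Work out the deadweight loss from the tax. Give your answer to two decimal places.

Rewriting supply in inverse form: P = 71 + Q.
Without the tax, 219 - 2Q = 71 + Q so Q* = 49.3333 and P* = 120.3333.
With the tax, buyers' net willingness to pay falls by 33.5: (219 - 33.5) - 2Q = 71 + Q, so Q_t = 38.1667. Buyers pay P_b = 142.6667; sellers receive P_s = P_b - 33.5 = 109.1667.
Deadweight loss is the triangle between the curves from Q_t to Q*: (1/2)(49.3333 - 38.1667)(33.5) = 187.0417.

187.04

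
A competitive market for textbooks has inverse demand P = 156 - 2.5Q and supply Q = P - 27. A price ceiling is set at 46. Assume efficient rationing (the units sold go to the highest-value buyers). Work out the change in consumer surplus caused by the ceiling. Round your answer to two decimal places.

Rewriting supply in inverse form: P = 27 + Q.
Free-market equilibrium: 156 - 2.5Q = 27 + Q gives Q* = 36.8571, P* = 63.8571.
At P = 46, sellers supply (46 - 27)/1 = 19 while buyers want more, so the quantity traded is 19 at price 46.
CS goes from (1/2)(36.8571)(92.1429) = 1698.0612 to 1638.75 (computed as (156 - 46)(19) - (1/2)(2.5)(19)^2), a change of -59.3112.

-59.31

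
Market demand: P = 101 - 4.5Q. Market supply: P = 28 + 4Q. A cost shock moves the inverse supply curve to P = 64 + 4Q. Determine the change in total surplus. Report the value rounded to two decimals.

-232.94

Initial equilibrium: Q_0 = 8.5882, P_0 = 62.3529; CS_0 = (1/2)(8.5882)(38.6471) = 165.955, PS_0 = (1/2)(8.5882)(34.3529) = 147.5156.
New equilibrium: 101 - 4.5Q = 64 + 4Q gives Q_1 = 4.3529, P_1 = 81.4118; CS_1 = 42.6332, PS_1 = 37.8962.
Change in total surplus = (42.6332 + 37.8962) - (165.955 + 147.5156) = -232.9412.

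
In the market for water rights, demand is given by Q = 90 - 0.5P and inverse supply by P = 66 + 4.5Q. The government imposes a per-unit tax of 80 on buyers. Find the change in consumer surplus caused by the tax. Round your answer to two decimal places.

-280.24

Rewriting demand in inverse form: P = 180 - 2Q.
Without the tax, 180 - 2Q = 66 + 4.5Q so Q* = 17.5385 and P* = 144.9231.
A tax on buyers shifts demand down by 80: (180 - 80) - 2Q = 66 + 4.5Q, so Q_t = 5.2308. Buyers pay P_b = 169.5385; sellers receive P_s = P_b - 80 = 89.5385.
CS falls from (1/2)(17.5385)(35.0769) = 307.5976 to (1/2)(5.2308)(10.4615) = 27.3609, a change of -280.2367.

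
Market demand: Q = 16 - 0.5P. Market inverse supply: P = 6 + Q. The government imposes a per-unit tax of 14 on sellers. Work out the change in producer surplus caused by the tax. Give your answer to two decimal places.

-29.56

Rewriting demand in inverse form: P = 32 - 2Q.
Pre-tax equilibrium: 32 - 2Q = 6 + Q gives Q* = 8.6667, P* = 14.6667.
With the tax, sellers need 14 more per unit: 32 - 2Q = 6 + Q + 14, so Q_t = 4. Buyers pay P_b = 24; sellers receive P_s = P_b - 14 = 10.
PS falls from (1/2)(8.6667)(8.6667) = 37.5556 to (1/2)(4)(4) = 8, a change of -29.5556.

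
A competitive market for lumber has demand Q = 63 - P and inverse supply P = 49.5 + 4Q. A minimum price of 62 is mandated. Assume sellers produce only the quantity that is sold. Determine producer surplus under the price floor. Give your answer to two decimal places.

Rewriting demand in inverse form: P = 63 - Q.
Free-market equilibrium: 63 - Q = 49.5 + 4Q gives Q* = 2.7, P* = 60.3.
At P = 62, buyers demand (63 - 62)/1 = 1 while sellers would supply more, so the quantity traded is 1 at price 62.
The supply price at Q = 1 is 53.5. PS is the trapezoid between 62 and supply over [0, 1]: (1/2)[(62 - 49.5) + (62 - 53.5)](1) = 10.5.

10.50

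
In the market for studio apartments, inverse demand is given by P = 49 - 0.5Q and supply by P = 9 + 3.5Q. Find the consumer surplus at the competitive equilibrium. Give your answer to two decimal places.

Setting demand equal to supply, 40 = 4Q, so Q* = 10 and P* = 44.
The demand choke price is 49, so CS = (1/2)(Q*)(49 - P*) = (1/2)(10)(5) = 25.

25.00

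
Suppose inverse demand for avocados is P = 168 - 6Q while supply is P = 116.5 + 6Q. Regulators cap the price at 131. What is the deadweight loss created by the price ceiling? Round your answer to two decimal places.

Free-market equilibrium: 168 - 6Q = 116.5 + 6Q gives Q* = 4.2917, P* = 142.25.
At the ceiling price 131, quantity supplied is (131 - 116.5)/6 = 2.4167; supply is the short side, so Q = 2.4167 trades at P = 131.
The lost-trades triangle has base Q* - 2.4167 = 1.875 and height equal to the gap between the curves at Q = 2.4167, which is 153.5 - 131 = 22.5. DWL = (1/2)(1.875)(22.5) = 21.0938.

21.09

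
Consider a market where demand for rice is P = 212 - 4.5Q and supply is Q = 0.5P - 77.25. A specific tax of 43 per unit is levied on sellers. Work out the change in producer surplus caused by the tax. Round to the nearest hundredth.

Rewriting supply in inverse form: P = 154.5 + 2Q.
Pre-tax equilibrium: 212 - 4.5Q = 154.5 + 2Q gives Q* = 8.8462, P* = 172.1923.
A tax on sellers shifts supply up by 43: 212 - 4.5Q = 154.5 + 2Q + 43, so Q_t = 2.2308. Buyers pay P_b = 201.9615; sellers receive P_s = P_b - 43 = 158.9615.
Producers lose the trapezoid between P_s and P* out to Q_t plus the triangle from Q_t to Q*: change in PS = 4.9763 - 78.2544 = -73.2781.

-73.28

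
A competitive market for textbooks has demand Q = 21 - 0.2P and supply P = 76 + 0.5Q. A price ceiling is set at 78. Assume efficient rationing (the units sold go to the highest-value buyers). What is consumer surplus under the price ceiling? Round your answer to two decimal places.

68.00

Rewriting demand in inverse form: P = 105 - 5Q.
Free-market equilibrium: 105 - 5Q = 76 + 0.5Q gives Q* = 5.2727, P* = 78.6364.
At P = 78, sellers supply (78 - 76)/0.5 = 4 while buyers want more, so the quantity traded is 4 at price 78.
The demand price at Q = 4 is 85. CS is the trapezoid between demand and 78 over [0, 4]: (1/2)[(105 - 78) + (85 - 78)](4) = 68.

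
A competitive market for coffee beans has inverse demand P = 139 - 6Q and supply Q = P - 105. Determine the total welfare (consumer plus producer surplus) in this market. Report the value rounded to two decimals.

Rewriting supply in inverse form: P = 105 + Q.
Set 139 - 6Q = 105 + Q, which gives 34 = 7Q, so Q* = 4.8571 and P* = 139 - 6(4.8571) = 109.8571.
CS = (1/2)(4.8571)(29.1429) = 70.7755 and PS = (1/2)(4.8571)(4.8571) = 11.7959, so total surplus = 82.5714.

82.57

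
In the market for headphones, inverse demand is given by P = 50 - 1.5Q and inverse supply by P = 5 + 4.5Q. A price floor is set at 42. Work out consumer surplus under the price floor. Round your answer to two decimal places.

21.33

Without the control, 50 - 1.5Q = 5 + 4.5Q so Q* = 7.5 and P* = 38.75.
At the floor price 42, quantity demanded is (50 - 42)/1.5 = 5.3333; demand is the short side, so Q = 5.3333 trades at P = 42.
CS is the triangle under demand above 42: (1/2)(5.3333)(50 - 42) = 21.3333.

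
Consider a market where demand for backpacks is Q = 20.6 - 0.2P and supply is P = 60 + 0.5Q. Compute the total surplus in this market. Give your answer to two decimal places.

Rewriting demand in inverse form: P = 103 - 5Q.
Set 103 - 5Q = 60 + 0.5Q, which gives 43 = 5.5Q, so Q* = 7.8182 and P* = 103 - 5(7.8182) = 63.9091.
CS = (1/2)(7.8182)(39.0909) = 152.8099 and PS = (1/2)(7.8182)(3.9091) = 15.281, so total surplus = 168.0909.

168.09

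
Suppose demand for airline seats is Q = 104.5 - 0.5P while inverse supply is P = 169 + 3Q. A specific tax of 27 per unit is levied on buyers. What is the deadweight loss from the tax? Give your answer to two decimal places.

Rewriting demand in inverse form: P = 209 - 2Q.
Without the tax, 209 - 2Q = 169 + 3Q so Q* = 8 and P* = 193.
A tax on buyers shifts demand down by 27: (209 - 27) - 2Q = 169 + 3Q, so Q_t = 2.6. Buyers pay P_b = 203.8; sellers receive P_s = P_b - 27 = 176.8.
Deadweight loss is the triangle between the curves from Q_t to Q*: (1/2)(8 - 2.6)(27) = 72.9.

72.90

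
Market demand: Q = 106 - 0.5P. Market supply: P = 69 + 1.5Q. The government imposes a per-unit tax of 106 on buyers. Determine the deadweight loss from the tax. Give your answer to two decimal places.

Rewriting demand in inverse form: P = 212 - 2Q.
Without the tax, 212 - 2Q = 69 + 1.5Q so Q* = 40.8571 and P* = 130.2857.
A tax on buyers shifts demand down by 106: (212 - 106) - 2Q = 69 + 1.5Q, so Q_t = 10.5714. Buyers pay P_b = 190.8571; sellers receive P_s = P_b - 106 = 84.8571.
The welfare triangle lost has base Q* - Q_t = 30.2857 and height t = 106, so DWL = (1/2)(30.2857)(106) = 1605.1429.

1605.14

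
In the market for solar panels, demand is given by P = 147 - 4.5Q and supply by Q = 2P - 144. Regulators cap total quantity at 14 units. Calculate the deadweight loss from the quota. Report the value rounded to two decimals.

2.50

Rewriting supply in inverse form: P = 72 + 0.5Q.
Without the quota, 147 - 4.5Q = 72 + 0.5Q gives Q* = 15.
At Q = 14 the demand price is 147 - 4.5(14) = 84 and the supply price is 72 + 0.5(14) = 79.
Deadweight loss is the triangle between the curves from 14 to 15: (1/2)(84 - 79)(15 - 14) = 2.5.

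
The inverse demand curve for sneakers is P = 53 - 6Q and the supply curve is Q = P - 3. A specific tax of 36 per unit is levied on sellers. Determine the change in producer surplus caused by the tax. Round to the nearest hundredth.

-23.51

Rewriting supply in inverse form: P = 3 + Q.
Without the tax, 53 - 6Q = 3 + Q so Q* = 7.1429 and P* = 10.1429.
A tax on sellers shifts supply up by 36: 53 - 6Q = 3 + Q + 36, so Q_t = 2. Buyers pay P_b = 41; sellers receive P_s = P_b - 36 = 5.
PS falls from (1/2)(7.1429)(7.1429) = 25.5102 to (1/2)(2)(2) = 2, a change of -23.5102.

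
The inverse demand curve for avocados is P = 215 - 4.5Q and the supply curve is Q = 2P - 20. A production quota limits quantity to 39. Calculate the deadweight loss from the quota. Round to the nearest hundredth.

Rewriting supply in inverse form: P = 10 + 0.5Q.
Without the quota, 215 - 4.5Q = 10 + 0.5Q gives Q* = 41.
At Q = 39 the demand price is 215 - 4.5(39) = 39.5 and the supply price is 10 + 0.5(39) = 29.5.
DWL = (1/2)(gap between curves at 39) x (Q* - 39) = (1/2)(10)(2) = 10.

10.00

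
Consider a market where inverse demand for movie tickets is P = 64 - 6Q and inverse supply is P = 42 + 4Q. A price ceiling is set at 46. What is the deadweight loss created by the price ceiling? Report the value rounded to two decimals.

7.20

Without the control, 64 - 6Q = 42 + 4Q so Q* = 2.2 and P* = 50.8.
At P = 46, sellers supply (46 - 42)/4 = 1 while buyers want more, so the quantity traded is 1 at price 46.
At Q = 1 the demand price is 58 and the supply price is 46. Deadweight loss is the triangle between the curves from 1 to 2.2: (1/2)(58 - 46)(2.2 - 1) = 7.2.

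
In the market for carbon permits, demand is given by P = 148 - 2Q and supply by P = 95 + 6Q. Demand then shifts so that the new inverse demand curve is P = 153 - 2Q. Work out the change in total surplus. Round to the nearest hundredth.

34.69

Initial equilibrium: Q_0 = 6.625, P_0 = 134.75; CS_0 = (1/2)(6.625)(13.25) = 43.8906, PS_0 = (1/2)(6.625)(39.75) = 131.6719.
New equilibrium: 153 - 2Q = 95 + 6Q gives Q_1 = 7.25, P_1 = 138.5; CS_1 = 52.5625, PS_1 = 157.6875.
Change in total surplus = (52.5625 + 157.6875) - (43.8906 + 131.6719) = 34.6875.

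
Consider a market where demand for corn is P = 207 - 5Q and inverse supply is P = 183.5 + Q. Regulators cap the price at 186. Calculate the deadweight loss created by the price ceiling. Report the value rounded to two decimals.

Without the control, 207 - 5Q = 183.5 + Q so Q* = 3.9167 and P* = 187.4167.
At the ceiling price 186, quantity supplied is (186 - 183.5)/1 = 2.5; supply is the short side, so Q = 2.5 trades at P = 186.
At Q = 2.5 the demand price is 194.5 and the supply price is 186. Deadweight loss is the triangle between the curves from 2.5 to 3.9167: (1/2)(194.5 - 186)(3.9167 - 2.5) = 6.0208.

6.02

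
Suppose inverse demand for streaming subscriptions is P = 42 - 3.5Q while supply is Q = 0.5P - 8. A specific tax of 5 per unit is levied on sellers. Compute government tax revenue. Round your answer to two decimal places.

Rewriting supply in inverse form: P = 16 + 2Q.
Pre-tax equilibrium: 42 - 3.5Q = 16 + 2Q gives Q* = 4.7273, P* = 25.4545.
With the tax, sellers need 5 more per unit: 42 - 3.5Q = 16 + 2Q + 5, so Q_t = 3.8182. Buyers pay P_b = 28.6364; sellers receive P_s = P_b - 5 = 23.6364.
Tax revenue = t x Q_t = 5 x 3.8182 = 19.0909.

19.09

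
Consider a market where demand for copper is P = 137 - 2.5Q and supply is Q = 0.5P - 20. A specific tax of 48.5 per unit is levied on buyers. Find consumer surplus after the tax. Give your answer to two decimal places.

145.20

Rewriting supply in inverse form: P = 40 + 2Q.
Pre-tax equilibrium: 137 - 2.5Q = 40 + 2Q gives Q* = 21.5556, P* = 83.1111.
With the tax, buyers' net willingness to pay falls by 48.5: (137 - 48.5) - 2.5Q = 40 + 2Q, so Q_t = 10.7778. Buyers pay P_b = 110.0556; sellers receive P_s = P_b - 48.5 = 61.5556.
CS = (1/2)(Q_t)(137 - P_b) = (1/2)(10.7778)(26.9444) = 145.2006.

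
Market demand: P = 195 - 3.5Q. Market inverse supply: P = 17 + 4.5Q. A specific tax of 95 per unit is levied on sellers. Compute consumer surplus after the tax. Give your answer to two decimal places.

Pre-tax equilibrium: 195 - 3.5Q = 17 + 4.5Q gives Q* = 22.25, P* = 117.125.
With the tax, sellers need 95 more per unit: 195 - 3.5Q = 17 + 4.5Q + 95, so Q_t = 10.375. Buyers pay P_b = 158.6875; sellers receive P_s = P_b - 95 = 63.6875.
CS = (1/2)(Q_t)(195 - P_b) = (1/2)(10.375)(36.3125) = 188.3711.

188.37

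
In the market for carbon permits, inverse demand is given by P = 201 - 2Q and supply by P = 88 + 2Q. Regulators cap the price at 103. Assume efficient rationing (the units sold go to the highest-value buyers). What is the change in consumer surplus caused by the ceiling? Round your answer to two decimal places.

-119.31

Free-market equilibrium: 201 - 2Q = 88 + 2Q gives Q* = 28.25, P* = 144.5.
At P = 103, sellers supply (103 - 88)/2 = 7.5 while buyers want more, so the quantity traded is 7.5 at price 103.
CS goes from (1/2)(28.25)(56.5) = 798.0625 to 678.75 (computed as (201 - 103)(7.5) - (1/2)(2)(7.5)^2), a change of -119.3125.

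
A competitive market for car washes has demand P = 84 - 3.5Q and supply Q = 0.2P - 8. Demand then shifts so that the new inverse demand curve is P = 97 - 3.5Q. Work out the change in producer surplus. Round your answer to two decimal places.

Rewriting supply in inverse form: P = 40 + 5Q.
Initial equilibrium: Q_0 = 5.1765, P_0 = 65.8824; CS_0 = (1/2)(5.1765)(18.1176) = 46.8927, PS_0 = (1/2)(5.1765)(25.8824) = 66.9896.
New equilibrium: 97 - 3.5Q = 40 + 5Q gives Q_1 = 6.7059, P_1 = 73.5294; CS_1 = 78.6955, PS_1 = 112.4221.
Change in producer surplus = 112.4221 - 66.9896 = 45.4325.

45.43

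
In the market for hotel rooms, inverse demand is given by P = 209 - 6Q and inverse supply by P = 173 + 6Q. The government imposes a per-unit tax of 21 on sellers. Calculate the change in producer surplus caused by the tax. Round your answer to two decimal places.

Pre-tax equilibrium: 209 - 6Q = 173 + 6Q gives Q* = 3, P* = 191.
A tax on sellers shifts supply up by 21: 209 - 6Q = 173 + 6Q + 21, so Q_t = 1.25. Buyers pay P_b = 201.5; sellers receive P_s = P_b - 21 = 180.5.
Producers lose the trapezoid between P_s and P* out to Q_t plus the triangle from Q_t to Q*: change in PS = 4.6875 - 27 = -22.3125.

-22.31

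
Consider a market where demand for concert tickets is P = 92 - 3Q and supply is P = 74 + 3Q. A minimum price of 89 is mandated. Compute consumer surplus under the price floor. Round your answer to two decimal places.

Without the control, 92 - 3Q = 74 + 3Q so Q* = 3 and P* = 83.
At P = 89, buyers demand (92 - 89)/3 = 1 while sellers would supply more, so the quantity traded is 1 at price 89.
CS is the triangle under demand above 89: (1/2)(1)(92 - 89) = 1.5.

1.50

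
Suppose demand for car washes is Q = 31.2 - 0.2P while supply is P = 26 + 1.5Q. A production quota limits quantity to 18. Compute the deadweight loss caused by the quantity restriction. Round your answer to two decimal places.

13.00

Rewriting demand in inverse form: P = 156 - 5Q.
Without the quota, 156 - 5Q = 26 + 1.5Q gives Q* = 20.
At Q = 18 the demand price is 156 - 5(18) = 66 and the supply price is 26 + 1.5(18) = 53.
DWL = (1/2)(gap between curves at 18) x (Q* - 18) = (1/2)(13)(2) = 13.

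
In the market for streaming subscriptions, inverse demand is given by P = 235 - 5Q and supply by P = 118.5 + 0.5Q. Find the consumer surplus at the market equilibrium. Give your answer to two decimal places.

Set 235 - 5Q = 118.5 + 0.5Q, which gives 116.5 = 5.5Q, so Q* = 21.1818 and P* = 235 - 5(21.1818) = 129.0909.
CS is the area between the demand curve and P* from 0 to Q*: (1/2)(21.1818)(105.9091) = 1121.6736.

1121.67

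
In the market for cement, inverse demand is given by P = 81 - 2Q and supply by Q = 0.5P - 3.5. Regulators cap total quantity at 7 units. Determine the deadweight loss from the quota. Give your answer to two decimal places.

264.50

Rewriting supply in inverse form: P = 7 + 2Q.
Unrestricted equilibrium: Q* = (81 - 7)/(2 + 2) = 18.5.
At Q = 7 the demand price is 81 - 2(7) = 67 and the supply price is 7 + 2(7) = 21.
Deadweight loss is the triangle between the curves from 7 to 18.5: (1/2)(67 - 21)(18.5 - 7) = 264.5.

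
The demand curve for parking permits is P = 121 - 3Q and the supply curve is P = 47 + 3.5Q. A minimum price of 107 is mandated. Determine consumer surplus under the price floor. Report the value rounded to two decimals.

Free-market equilibrium: 121 - 3Q = 47 + 3.5Q gives Q* = 11.3846, P* = 86.8462.
At P = 107, buyers demand (121 - 107)/3 = 4.6667 while sellers would supply more, so the quantity traded is 4.6667 at price 107.
CS is the triangle under demand above 107: (1/2)(4.6667)(121 - 107) = 32.6667.

32.67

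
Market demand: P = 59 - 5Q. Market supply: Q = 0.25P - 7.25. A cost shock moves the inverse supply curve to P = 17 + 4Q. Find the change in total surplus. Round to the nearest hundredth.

Rewriting supply in inverse form: P = 29 + 4Q.
Initial equilibrium: Q_0 = 3.3333, P_0 = 42.3333; CS_0 = (1/2)(3.3333)(16.6667) = 27.7778, PS_0 = (1/2)(3.3333)(13.3333) = 22.2222.
New equilibrium: 59 - 5Q = 17 + 4Q gives Q_1 = 4.6667, P_1 = 35.6667; CS_1 = 54.4444, PS_1 = 43.5556.
Change in total surplus = (54.4444 + 43.5556) - (27.7778 + 22.2222) = 48.

48.00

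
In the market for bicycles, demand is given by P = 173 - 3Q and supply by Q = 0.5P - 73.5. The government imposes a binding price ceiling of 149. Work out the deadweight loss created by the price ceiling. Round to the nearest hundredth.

44.10

Rewriting supply in inverse form: P = 147 + 2Q.
Without the control, 173 - 3Q = 147 + 2Q so Q* = 5.2 and P* = 157.4.
At P = 149, sellers supply (149 - 147)/2 = 1 while buyers want more, so the quantity traded is 1 at price 149.
The lost-trades triangle has base Q* - 1 = 4.2 and height equal to the gap between the curves at Q = 1, which is 170 - 149 = 21. DWL = (1/2)(4.2)(21) = 44.1.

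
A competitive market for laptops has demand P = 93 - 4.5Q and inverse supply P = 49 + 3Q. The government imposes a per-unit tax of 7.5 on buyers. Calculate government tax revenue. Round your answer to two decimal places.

36.50

Pre-tax equilibrium: 93 - 4.5Q = 49 + 3Q gives Q* = 5.8667, P* = 66.6.
With the tax, buyers' net willingness to pay falls by 7.5: (93 - 7.5) - 4.5Q = 49 + 3Q, so Q_t = 4.8667. Buyers pay P_b = 71.1; sellers receive P_s = P_b - 7.5 = 63.6.
Revenue is the tax times quantity traded: 7.5 x 4.8667 = 36.5.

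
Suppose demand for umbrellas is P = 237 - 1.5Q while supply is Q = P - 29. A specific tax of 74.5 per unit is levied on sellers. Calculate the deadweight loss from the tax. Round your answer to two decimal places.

Rewriting supply in inverse form: P = 29 + Q.
Pre-tax equilibrium: 237 - 1.5Q = 29 + Q gives Q* = 83.2, P* = 112.2.
A tax on sellers shifts supply up by 74.5: 237 - 1.5Q = 29 + Q + 74.5, so Q_t = 53.4. Buyers pay P_b = 156.9; sellers receive P_s = P_b - 74.5 = 82.4.
The welfare triangle lost has base Q* - Q_t = 29.8 and height t = 74.5, so DWL = (1/2)(29.8)(74.5) = 1110.05.

1110.05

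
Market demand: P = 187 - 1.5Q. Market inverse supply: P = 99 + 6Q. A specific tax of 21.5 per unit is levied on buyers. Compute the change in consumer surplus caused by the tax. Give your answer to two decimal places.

-44.29

Without the tax, 187 - 1.5Q = 99 + 6Q so Q* = 11.7333 and P* = 169.4.
A tax on buyers shifts demand down by 21.5: (187 - 21.5) - 1.5Q = 99 + 6Q, so Q_t = 8.8667. Buyers pay P_b = 173.7; sellers receive P_s = P_b - 21.5 = 152.2.
Consumers lose the trapezoid between P* and P_b out to Q_t plus the triangle from Q_t to Q*: change in CS = 58.9633 - 103.2533 = -44.29.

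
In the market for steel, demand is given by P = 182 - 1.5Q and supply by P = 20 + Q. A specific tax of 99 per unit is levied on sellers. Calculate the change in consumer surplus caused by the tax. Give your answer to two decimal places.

Pre-tax equilibrium: 182 - 1.5Q = 20 + Q gives Q* = 64.8, P* = 84.8.
A tax on sellers shifts supply up by 99: 182 - 1.5Q = 20 + Q + 99, so Q_t = 25.2. Buyers pay P_b = 144.2; sellers receive P_s = P_b - 99 = 45.2.
Consumers lose the trapezoid between P* and P_b out to Q_t plus the triangle from Q_t to Q*: change in CS = 476.28 - 3149.28 = -2673.

-2673.00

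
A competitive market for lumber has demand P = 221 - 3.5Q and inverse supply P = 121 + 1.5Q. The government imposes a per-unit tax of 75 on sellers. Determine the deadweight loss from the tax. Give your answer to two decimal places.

562.50

Without the tax, 221 - 3.5Q = 121 + 1.5Q so Q* = 20 and P* = 151.
A tax on sellers shifts supply up by 75: 221 - 3.5Q = 121 + 1.5Q + 75, so Q_t = 5. Buyers pay P_b = 203.5; sellers receive P_s = P_b - 75 = 128.5.
Deadweight loss is the triangle between the curves from Q_t to Q*: (1/2)(20 - 5)(75) = 562.5.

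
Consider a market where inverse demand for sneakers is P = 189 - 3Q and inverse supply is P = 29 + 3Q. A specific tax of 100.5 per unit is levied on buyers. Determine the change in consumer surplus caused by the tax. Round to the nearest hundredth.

-919.16

Pre-tax equilibrium: 189 - 3Q = 29 + 3Q gives Q* = 26.6667, P* = 109.
With the tax, buyers' net willingness to pay falls by 100.5: (189 - 100.5) - 3Q = 29 + 3Q, so Q_t = 9.9167. Buyers pay P_b = 159.25; sellers receive P_s = P_b - 100.5 = 58.75.
CS falls from (1/2)(26.6667)(80) = 1066.6667 to (1/2)(9.9167)(29.75) = 147.5104, a change of -919.1562.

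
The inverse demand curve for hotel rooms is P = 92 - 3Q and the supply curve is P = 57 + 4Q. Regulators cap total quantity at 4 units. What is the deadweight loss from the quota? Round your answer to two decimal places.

3.50

Unrestricted equilibrium: Q* = (92 - 57)/(3 + 4) = 5.
At Q = 4 the demand price is 92 - 3(4) = 80 and the supply price is 57 + 4(4) = 73.
DWL = (1/2)(gap between curves at 4) x (Q* - 4) = (1/2)(7)(1) = 3.5.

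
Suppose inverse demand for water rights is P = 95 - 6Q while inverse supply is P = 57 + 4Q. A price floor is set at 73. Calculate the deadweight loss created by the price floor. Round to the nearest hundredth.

Free-market equilibrium: 95 - 6Q = 57 + 4Q gives Q* = 3.8, P* = 72.2.
At P = 73, buyers demand (95 - 73)/6 = 3.6667 while sellers would supply more, so the quantity traded is 3.6667 at price 73.
At Q = 3.6667 the demand price is 73 and the supply price is 71.6667. Deadweight loss is the triangle between the curves from 3.6667 to 3.8: (1/2)(73 - 71.6667)(3.8 - 3.6667) = 0.0889.

0.09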